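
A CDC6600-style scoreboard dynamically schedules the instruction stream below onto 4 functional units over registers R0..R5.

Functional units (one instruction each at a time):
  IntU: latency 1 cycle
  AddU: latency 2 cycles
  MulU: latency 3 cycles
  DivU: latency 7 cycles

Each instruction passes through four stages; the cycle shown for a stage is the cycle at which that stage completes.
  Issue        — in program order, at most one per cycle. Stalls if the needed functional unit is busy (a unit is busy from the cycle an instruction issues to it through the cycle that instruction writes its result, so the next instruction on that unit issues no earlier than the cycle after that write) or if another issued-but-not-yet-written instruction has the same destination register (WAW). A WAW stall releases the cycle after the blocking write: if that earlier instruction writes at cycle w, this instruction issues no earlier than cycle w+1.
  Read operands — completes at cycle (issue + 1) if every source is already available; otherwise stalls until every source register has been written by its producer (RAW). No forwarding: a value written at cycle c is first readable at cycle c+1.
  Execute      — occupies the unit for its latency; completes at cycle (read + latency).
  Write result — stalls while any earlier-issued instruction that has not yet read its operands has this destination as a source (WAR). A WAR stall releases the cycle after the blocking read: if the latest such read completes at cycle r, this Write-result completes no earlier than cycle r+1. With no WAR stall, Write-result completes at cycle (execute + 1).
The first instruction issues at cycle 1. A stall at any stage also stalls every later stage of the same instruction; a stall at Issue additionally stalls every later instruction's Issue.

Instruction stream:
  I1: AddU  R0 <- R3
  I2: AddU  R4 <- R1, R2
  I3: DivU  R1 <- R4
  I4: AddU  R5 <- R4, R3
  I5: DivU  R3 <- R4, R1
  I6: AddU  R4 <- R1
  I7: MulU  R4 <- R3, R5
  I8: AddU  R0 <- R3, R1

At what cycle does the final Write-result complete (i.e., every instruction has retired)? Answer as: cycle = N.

cycle 1: I1 dispatched to AddU
cycle 2: I1 operands ready
cycle 4: I1 complete
cycle 5: R0←I1
cycle 6: I2 dispatched to AddU
cycle 7: I2 operands ready · I3 dispatched to DivU
cycle 9: I2 complete
cycle 10: R4←I2
cycle 11: I3 operands ready · I4 dispatched to AddU
cycle 12: I4 operands ready
cycle 14: I4 complete
cycle 15: R5←I4
cycle 18: I3 complete
cycle 19: R1←I3
cycle 20: I5 dispatched to DivU
cycle 21: I5 operands ready · I6 dispatched to AddU
cycle 22: I6 operands ready
cycle 24: I6 complete
cycle 25: R4←I6
cycle 26: I7 dispatched to MulU
cycle 27: I8 dispatched to AddU
cycle 28: I5 complete
cycle 29: R3←I5
cycle 30: I7 operands ready · I8 operands ready
cycle 32: I8 complete
cycle 33: I7 complete · R0←I8
cycle 34: R4←I7

cycle = 34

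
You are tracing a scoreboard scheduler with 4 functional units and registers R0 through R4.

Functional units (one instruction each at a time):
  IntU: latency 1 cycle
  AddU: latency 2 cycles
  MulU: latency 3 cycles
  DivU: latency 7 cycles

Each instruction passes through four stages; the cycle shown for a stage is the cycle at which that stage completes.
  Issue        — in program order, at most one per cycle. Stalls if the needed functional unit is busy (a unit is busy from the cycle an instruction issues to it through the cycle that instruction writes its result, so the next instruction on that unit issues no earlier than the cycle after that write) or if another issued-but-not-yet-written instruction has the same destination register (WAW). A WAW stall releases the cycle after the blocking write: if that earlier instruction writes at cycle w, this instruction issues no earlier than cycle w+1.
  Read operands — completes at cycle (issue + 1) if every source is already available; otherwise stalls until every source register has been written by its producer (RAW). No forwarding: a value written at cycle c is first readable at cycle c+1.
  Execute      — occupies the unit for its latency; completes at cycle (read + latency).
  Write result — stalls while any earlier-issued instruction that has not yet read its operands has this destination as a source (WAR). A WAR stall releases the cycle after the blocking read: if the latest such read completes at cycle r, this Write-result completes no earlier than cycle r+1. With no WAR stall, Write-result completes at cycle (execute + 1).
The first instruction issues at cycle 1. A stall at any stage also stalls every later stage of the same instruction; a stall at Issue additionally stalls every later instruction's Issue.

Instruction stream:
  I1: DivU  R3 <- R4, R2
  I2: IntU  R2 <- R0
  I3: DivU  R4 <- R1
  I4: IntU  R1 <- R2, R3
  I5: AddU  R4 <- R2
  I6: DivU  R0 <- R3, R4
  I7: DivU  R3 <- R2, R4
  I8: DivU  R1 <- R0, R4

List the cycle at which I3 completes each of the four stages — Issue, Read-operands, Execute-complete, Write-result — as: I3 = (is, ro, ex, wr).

[1] I1→DivU
[2] I1 RO; I2→IntU
[3] I2 RO
[4] I2 EX
[5] I2 WR R2
[9] I1 EX
[10] I1 WR R3
[11] I3→DivU
[12] I3 RO; I4→IntU
[13] I4 RO
[14] I4 EX
[15] I4 WR R1
[19] I3 EX
[20] I3 WR R4
[21] I5→AddU
[22] I5 RO; I6→DivU
[24] I5 EX
[25] I5 WR R4
[26] I6 RO
[33] I6 EX
[34] I6 WR R0
[35] I7→DivU
[36] I7 RO
[43] I7 EX
[44] I7 WR R3
[45] I8→DivU
[46] I8 RO
[53] I8 EX
[54] I8 WR R1

I3 = (11, 12, 19, 20)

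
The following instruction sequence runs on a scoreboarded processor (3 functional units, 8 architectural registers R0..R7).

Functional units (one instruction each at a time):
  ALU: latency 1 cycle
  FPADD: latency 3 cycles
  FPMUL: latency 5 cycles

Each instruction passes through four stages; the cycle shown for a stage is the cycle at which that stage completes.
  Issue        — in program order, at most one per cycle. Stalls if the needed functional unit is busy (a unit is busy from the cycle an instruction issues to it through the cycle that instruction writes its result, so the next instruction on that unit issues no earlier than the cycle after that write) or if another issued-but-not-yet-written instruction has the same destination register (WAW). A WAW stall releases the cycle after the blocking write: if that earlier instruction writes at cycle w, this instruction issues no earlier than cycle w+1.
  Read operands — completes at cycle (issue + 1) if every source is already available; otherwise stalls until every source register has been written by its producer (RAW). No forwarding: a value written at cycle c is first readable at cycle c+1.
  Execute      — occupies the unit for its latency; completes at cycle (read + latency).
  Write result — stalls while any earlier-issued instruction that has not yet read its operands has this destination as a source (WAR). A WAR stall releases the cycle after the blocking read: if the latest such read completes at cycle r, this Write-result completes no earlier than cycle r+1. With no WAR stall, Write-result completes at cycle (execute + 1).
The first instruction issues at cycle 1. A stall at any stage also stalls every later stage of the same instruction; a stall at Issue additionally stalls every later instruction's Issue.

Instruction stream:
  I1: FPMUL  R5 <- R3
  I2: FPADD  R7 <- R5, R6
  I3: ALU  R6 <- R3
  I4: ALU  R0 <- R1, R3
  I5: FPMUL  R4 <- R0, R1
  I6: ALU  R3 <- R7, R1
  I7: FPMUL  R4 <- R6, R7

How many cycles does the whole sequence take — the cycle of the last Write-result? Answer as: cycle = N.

cycle = 29

c1: I1 issues→FPMUL
c2: I1 reads, I2 issues→FPADD
c3: I3 issues→ALU
c4: I3 reads
c5: I3 exec-done
c7: I1 exec-done
c8: I1 writes R5
c9: I2 reads
c10: I3 writes R6
c11: I4 issues→ALU
c12: I2 exec-done, I4 reads, I5 issues→FPMUL
c13: I2 writes R7, I4 exec-done
c14: I4 writes R0
c15: I5 reads, I6 issues→ALU
c16: I6 reads
c17: I6 exec-done
c18: I6 writes R3
c20: I5 exec-done
c21: I5 writes R4
c22: I7 issues→FPMUL
c23: I7 reads
c28: I7 exec-done
c29: I7 writes R4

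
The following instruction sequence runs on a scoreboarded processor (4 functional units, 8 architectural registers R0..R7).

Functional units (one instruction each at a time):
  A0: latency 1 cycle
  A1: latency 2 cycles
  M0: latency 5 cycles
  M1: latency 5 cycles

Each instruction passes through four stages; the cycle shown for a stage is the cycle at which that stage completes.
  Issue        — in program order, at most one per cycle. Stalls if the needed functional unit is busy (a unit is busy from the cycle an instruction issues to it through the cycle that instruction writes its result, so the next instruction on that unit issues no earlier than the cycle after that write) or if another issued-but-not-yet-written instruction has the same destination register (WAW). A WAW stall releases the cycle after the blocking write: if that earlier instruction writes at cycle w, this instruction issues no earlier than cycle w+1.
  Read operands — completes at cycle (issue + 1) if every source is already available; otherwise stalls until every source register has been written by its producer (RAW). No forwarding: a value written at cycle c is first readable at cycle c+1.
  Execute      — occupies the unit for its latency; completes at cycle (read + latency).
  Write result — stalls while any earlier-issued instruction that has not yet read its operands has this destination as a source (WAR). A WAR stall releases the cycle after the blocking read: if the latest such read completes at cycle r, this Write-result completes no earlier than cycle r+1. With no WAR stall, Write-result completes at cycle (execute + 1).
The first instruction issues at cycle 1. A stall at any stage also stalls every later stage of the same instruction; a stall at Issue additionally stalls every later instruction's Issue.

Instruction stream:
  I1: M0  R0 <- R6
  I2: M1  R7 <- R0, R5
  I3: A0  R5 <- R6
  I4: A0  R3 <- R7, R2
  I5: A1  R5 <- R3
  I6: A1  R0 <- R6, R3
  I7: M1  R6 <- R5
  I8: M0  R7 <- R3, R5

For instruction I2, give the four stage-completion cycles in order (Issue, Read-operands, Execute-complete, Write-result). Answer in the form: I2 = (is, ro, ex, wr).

  I1 | 1 | 2 | 7 | 8
  I2 | 2 | 9 | 14 | 15   RAW R0: wait I1 write@8
  I3 | 3 | 4 | 5 | 10   WAR R5: wait I2 read@9
  I4 | 11 | 16 | 17 | 18   struct: A0 busy until I3 writes@10 · RAW R7: wait I2 write@15
  I5 | 12 | 19 | 21 | 22   RAW R3: wait I4 write@18
  I6 | 23 | 24 | 26 | 27   struct: A1 busy until I5 writes@22
  I7 | 24 | 25 | 30 | 31
  I8 | 25 | 26 | 31 | 32

I2 = (2, 9, 14, 15)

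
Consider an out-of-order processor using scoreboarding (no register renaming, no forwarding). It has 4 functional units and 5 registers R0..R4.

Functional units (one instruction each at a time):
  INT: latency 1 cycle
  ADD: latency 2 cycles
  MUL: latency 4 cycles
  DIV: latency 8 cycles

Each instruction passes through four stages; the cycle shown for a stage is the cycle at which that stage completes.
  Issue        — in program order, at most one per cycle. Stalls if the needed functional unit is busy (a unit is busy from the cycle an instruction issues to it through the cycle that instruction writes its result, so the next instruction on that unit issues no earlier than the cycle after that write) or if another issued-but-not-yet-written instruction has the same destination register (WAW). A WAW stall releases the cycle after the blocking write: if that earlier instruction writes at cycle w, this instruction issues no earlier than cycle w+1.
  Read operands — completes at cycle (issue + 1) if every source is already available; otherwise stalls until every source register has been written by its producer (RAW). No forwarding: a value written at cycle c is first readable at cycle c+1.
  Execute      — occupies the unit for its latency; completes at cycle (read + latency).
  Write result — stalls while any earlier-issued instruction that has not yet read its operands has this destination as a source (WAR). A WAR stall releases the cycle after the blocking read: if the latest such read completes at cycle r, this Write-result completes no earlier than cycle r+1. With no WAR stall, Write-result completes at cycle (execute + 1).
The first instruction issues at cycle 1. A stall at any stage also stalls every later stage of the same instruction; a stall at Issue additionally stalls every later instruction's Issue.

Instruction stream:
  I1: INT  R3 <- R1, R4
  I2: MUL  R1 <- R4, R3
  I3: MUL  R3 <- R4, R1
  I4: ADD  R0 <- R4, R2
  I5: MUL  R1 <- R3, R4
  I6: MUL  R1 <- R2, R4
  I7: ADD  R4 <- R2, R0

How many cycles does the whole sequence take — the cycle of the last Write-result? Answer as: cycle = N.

  I1 | 1 | 2 | 3 | 4
  I2 | 2 | 5 | 9 | 10   RAW R3: wait I1 write@4
  I3 | 11 | 12 | 16 | 17   struct: MUL busy until I2 writes@10
  I4 | 12 | 13 | 15 | 16
  I5 | 18 | 19 | 23 | 24   struct: MUL busy until I3 writes@17
  I6 | 25 | 26 | 30 | 31   struct: MUL busy until I5 writes@24
  I7 | 26 | 27 | 29 | 30

cycle = 31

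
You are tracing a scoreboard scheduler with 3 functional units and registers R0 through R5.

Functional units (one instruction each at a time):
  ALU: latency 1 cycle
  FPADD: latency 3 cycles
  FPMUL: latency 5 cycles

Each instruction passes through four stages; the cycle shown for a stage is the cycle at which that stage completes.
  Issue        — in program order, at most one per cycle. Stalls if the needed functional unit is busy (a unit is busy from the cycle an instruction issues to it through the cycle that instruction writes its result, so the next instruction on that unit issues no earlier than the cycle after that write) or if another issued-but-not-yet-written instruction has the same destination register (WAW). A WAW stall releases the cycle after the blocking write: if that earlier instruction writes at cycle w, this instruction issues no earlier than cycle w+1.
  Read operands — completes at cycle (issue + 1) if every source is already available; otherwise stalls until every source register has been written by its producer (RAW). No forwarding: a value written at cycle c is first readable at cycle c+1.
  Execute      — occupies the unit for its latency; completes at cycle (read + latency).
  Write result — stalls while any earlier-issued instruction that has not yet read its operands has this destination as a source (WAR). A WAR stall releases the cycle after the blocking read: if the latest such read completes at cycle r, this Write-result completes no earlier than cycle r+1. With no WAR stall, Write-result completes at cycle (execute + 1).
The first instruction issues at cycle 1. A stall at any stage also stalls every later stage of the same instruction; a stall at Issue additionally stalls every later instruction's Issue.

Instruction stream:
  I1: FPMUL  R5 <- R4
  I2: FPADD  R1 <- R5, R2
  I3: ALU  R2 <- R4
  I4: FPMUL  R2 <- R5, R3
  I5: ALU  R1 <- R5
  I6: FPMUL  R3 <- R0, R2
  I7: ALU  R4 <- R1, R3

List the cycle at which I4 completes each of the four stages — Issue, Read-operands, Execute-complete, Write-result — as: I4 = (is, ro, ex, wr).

cycle 1: issue I1 (FPMUL)
cycle 2: I1 read-ops; issue I2 (FPADD)
cycle 3: issue I3 (ALU)
cycle 4: I3 read-ops
cycle 5: I3 finished on ALU
cycle 7: I1 finished on FPMUL
cycle 8: I1→R5
cycle 9: I2 read-ops
cycle 10: I3→R2
cycle 11: issue I4 (FPMUL)
cycle 12: I2 finished on FPADD; I4 read-ops
cycle 13: I2→R1
cycle 14: issue I5 (ALU)
cycle 15: I5 read-ops
cycle 16: I5 finished on ALU
cycle 17: I4 finished on FPMUL; I5→R1
cycle 18: I4→R2
cycle 19: issue I6 (FPMUL)
cycle 20: I6 read-ops; issue I7 (ALU)
cycle 25: I6 finished on FPMUL
cycle 26: I6→R3
cycle 27: I7 read-ops
cycle 28: I7 finished on ALU
cycle 29: I7→R4

I4 = (11, 12, 17, 18)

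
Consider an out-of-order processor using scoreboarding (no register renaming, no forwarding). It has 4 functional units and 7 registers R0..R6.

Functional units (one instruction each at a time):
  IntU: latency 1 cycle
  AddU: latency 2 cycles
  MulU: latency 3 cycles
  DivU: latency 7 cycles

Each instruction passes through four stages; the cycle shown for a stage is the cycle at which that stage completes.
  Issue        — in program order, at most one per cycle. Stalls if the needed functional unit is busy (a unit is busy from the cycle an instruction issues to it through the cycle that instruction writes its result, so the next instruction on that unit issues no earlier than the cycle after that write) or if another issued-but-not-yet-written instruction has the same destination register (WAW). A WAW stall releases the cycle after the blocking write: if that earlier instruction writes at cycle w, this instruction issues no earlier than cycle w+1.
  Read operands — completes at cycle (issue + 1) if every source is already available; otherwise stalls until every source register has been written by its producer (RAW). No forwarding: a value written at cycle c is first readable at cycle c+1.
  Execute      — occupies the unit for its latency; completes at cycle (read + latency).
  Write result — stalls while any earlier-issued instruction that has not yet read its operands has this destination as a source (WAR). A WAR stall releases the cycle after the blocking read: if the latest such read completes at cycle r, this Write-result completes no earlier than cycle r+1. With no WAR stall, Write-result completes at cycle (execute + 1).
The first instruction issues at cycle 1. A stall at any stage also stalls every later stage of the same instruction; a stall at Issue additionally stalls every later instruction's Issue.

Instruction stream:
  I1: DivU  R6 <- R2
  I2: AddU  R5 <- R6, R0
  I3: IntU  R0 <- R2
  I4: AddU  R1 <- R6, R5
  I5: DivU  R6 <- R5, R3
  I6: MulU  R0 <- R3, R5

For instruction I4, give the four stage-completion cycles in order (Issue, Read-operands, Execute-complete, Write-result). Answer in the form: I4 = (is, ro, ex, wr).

I4 = (15, 16, 18, 19)

[1] I1→DivU
[2] I1 RO; I2→AddU
[3] I3→IntU
[4] I3 RO
[5] I3 EX
[9] I1 EX
[10] I1 WR R6
[11] I2 RO
[12] I3 WR R0
[13] I2 EX
[14] I2 WR R5
[15] I4→AddU
[16] I4 RO; I5→DivU
[17] I5 RO; I6→MulU
[18] I4 EX; I6 RO
[19] I4 WR R1
[21] I6 EX
[22] I6 WR R0
[24] I5 EX
[25] I5 WR R6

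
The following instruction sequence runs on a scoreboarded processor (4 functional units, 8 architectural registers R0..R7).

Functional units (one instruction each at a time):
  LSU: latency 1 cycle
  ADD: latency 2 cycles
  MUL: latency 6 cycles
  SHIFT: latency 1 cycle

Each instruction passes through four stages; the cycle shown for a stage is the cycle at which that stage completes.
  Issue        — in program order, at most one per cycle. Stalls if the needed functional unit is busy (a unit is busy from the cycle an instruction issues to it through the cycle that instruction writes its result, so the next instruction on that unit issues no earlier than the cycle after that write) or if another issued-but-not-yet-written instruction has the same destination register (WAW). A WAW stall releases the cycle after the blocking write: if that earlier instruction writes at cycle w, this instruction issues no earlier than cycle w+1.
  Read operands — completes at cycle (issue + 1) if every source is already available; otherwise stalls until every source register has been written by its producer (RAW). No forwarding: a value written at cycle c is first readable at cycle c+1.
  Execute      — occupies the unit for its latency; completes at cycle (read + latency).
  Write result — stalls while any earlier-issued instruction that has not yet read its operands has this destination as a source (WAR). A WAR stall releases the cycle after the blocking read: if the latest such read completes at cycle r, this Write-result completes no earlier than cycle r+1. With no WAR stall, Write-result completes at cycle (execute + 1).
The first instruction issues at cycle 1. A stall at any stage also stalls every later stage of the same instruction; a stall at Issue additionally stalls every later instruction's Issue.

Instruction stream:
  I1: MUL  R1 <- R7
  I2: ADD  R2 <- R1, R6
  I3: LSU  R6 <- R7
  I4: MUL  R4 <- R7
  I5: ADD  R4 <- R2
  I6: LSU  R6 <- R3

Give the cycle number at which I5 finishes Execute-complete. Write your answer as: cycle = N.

cycle = 22

I1  is:1  ro:2  ex:8  wr:9
I2  is:2  ro:10  ex:12  wr:13  — RAW R1: wait I1 write@9
I3  is:3  ro:4  ex:5  wr:11  — WAR R6: wait I2 read@10
I4  is:10  ro:11  ex:17  wr:18  — struct: MUL busy until I1 writes@9
I5  is:19  ro:20  ex:22  wr:23  — WAW R4: wait I4 write@18
I6  is:20  ro:21  ex:22  wr:23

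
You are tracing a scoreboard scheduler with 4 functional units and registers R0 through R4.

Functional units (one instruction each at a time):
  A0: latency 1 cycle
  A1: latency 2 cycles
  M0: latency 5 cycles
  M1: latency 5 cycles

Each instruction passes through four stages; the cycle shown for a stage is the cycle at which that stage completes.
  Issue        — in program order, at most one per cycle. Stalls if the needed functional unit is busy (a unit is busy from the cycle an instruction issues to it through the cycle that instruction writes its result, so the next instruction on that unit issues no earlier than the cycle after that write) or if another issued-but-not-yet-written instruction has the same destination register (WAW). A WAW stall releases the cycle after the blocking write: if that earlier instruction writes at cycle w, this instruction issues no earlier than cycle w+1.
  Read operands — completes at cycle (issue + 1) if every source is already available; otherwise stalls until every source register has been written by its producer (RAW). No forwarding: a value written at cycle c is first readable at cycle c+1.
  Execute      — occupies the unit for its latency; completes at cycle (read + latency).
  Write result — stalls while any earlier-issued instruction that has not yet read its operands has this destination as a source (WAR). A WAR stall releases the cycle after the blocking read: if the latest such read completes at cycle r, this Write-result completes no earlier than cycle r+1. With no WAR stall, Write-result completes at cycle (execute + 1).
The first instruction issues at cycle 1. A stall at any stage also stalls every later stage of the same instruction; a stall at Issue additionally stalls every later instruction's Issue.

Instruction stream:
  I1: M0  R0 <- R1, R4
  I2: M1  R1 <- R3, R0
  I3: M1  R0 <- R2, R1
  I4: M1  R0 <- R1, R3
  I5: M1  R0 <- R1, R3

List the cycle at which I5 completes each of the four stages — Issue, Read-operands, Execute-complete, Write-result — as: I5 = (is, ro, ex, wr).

I5 = (32, 33, 38, 39)

c1: issue I1 (M0)
c2: I1 read-ops; issue I2 (M1)
c7: I1 finished on M0
c8: I1→R0
c9: I2 read-ops
c14: I2 finished on M1
c15: I2→R1
c16: issue I3 (M1)
c17: I3 read-ops
c22: I3 finished on M1
c23: I3→R0
c24: issue I4 (M1)
c25: I4 read-ops
c30: I4 finished on M1
c31: I4→R0
c32: issue I5 (M1)
c33: I5 read-ops
c38: I5 finished on M1
c39: I5→R0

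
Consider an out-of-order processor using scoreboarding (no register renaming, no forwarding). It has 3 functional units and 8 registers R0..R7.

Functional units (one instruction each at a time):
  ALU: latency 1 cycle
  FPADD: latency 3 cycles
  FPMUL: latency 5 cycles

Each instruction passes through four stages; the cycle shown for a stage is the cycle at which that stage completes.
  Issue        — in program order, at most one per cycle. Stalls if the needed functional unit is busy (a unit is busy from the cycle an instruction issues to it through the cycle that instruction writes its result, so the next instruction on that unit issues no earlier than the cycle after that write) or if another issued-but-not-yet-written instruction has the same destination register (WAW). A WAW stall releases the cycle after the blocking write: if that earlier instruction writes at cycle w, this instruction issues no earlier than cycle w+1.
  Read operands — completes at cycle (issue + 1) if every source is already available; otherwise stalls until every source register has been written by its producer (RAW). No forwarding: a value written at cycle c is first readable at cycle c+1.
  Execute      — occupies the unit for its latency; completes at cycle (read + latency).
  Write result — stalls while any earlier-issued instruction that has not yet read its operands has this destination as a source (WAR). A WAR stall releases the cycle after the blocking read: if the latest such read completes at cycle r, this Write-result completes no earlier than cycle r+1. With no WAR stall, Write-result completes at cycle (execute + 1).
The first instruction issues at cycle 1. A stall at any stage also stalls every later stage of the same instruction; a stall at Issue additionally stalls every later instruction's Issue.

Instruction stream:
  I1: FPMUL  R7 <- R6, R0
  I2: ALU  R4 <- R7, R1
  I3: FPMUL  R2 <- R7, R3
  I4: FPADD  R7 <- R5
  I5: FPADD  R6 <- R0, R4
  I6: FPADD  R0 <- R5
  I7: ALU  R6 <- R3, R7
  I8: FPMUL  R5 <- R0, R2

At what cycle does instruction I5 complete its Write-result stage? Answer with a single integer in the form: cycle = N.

cycle = 21

cycle 1: I1→FPMUL
cycle 2: I1 RO, I2→ALU
cycle 7: I1 EX
cycle 8: I1 WR R7
cycle 9: I2 RO, I3→FPMUL
cycle 10: I2 EX, I3 RO, I4→FPADD
cycle 11: I2 WR R4, I4 RO
cycle 14: I4 EX
cycle 15: I3 EX, I4 WR R7
cycle 16: I3 WR R2, I5→FPADD
cycle 17: I5 RO
cycle 20: I5 EX
cycle 21: I5 WR R6
cycle 22: I6→FPADD
cycle 23: I6 RO, I7→ALU
cycle 24: I7 RO, I8→FPMUL
cycle 25: I7 EX
cycle 26: I6 EX, I7 WR R6
cycle 27: I6 WR R0
cycle 28: I8 RO
cycle 33: I8 EX
cycle 34: I8 WR R5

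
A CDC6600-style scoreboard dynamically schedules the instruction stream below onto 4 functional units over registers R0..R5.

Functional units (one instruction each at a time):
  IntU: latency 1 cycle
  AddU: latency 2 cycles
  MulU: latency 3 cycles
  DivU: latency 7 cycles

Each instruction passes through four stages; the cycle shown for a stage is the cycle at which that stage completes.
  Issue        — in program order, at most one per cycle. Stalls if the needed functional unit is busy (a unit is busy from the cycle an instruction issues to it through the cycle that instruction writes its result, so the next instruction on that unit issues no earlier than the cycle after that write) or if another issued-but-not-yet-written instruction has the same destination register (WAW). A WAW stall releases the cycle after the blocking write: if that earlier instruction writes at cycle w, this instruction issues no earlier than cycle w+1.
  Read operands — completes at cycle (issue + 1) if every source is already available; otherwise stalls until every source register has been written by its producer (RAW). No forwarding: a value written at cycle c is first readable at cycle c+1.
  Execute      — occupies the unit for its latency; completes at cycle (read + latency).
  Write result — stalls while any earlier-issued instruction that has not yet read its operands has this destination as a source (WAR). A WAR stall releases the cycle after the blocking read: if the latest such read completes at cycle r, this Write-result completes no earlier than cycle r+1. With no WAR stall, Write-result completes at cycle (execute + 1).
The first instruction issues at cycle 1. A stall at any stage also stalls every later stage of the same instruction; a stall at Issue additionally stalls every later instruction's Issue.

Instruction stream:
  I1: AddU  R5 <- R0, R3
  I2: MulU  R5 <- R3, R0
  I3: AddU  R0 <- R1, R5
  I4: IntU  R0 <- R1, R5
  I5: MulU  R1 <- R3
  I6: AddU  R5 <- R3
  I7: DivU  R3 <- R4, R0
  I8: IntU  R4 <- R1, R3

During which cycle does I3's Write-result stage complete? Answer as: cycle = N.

cycle = 15

I1: IS=1 RO=2 EX=4 WR=5
I2: IS=6 RO=7 EX=10 WR=11  [WAW R5: wait I1 write@5]
I3: IS=7 RO=12 EX=14 WR=15  [RAW R5: wait I2 write@11]
I4: IS=16 RO=17 EX=18 WR=19  [WAW R0: wait I3 write@15]
I5: IS=17 RO=18 EX=21 WR=22
I6: IS=18 RO=19 EX=21 WR=22
I7: IS=19 RO=20 EX=27 WR=28
I8: IS=20 RO=29 EX=30 WR=31  [RAW R3: wait I7 write@28]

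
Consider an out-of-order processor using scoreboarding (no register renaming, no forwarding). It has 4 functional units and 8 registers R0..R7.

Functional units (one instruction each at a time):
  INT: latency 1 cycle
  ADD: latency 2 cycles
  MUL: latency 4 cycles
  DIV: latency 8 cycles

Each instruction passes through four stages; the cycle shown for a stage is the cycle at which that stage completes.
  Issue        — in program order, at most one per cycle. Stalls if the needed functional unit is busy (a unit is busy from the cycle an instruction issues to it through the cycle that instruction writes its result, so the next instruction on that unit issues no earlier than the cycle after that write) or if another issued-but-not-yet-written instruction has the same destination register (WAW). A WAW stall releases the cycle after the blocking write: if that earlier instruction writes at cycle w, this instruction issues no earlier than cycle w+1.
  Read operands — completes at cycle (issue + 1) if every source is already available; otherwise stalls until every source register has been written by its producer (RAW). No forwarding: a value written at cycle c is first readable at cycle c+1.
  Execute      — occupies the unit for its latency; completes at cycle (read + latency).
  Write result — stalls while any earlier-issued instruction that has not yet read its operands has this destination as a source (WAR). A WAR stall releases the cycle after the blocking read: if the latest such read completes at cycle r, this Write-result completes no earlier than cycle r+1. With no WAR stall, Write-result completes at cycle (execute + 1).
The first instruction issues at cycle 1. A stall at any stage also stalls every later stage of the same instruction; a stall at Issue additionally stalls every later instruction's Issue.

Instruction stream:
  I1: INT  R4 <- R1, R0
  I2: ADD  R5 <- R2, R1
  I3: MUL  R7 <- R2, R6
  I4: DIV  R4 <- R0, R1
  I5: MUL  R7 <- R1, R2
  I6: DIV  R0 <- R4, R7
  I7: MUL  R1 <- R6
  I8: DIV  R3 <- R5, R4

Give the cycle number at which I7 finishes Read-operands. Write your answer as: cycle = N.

cycle = 18

  I1 | 1 | 2 | 3 | 4
  I2 | 2 | 3 | 5 | 6
  I3 | 3 | 4 | 8 | 9
  I4 | 5 | 6 | 14 | 15   WAW R4: wait I1 write@4
  I5 | 10 | 11 | 15 | 16   struct: MUL busy until I3 writes@9
  I6 | 16 | 17 | 25 | 26   struct: DIV busy until I4 writes@15
  I7 | 17 | 18 | 22 | 23
  I8 | 27 | 28 | 36 | 37   struct: DIV busy until I6 writes@26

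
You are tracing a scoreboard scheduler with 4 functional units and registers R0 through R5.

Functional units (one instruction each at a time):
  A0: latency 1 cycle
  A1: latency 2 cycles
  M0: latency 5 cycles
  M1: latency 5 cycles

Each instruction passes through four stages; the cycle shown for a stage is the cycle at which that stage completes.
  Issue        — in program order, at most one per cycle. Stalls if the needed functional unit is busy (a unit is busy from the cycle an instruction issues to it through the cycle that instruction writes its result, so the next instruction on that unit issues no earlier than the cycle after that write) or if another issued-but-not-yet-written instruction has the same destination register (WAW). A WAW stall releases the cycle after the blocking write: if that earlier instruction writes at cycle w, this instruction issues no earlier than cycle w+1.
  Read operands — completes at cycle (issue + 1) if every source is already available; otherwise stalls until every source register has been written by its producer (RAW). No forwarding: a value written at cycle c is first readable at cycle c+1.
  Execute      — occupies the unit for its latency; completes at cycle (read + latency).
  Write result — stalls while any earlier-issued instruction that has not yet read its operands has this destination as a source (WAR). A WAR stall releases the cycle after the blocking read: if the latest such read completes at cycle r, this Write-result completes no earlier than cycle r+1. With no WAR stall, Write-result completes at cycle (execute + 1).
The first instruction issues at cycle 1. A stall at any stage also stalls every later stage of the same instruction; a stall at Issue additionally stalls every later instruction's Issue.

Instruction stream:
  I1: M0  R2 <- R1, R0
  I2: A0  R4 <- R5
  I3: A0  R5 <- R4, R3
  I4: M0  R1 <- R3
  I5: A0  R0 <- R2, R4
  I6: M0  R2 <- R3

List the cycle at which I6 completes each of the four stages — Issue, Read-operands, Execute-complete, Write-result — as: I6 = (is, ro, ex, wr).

I1  is:1  ro:2  ex:7  wr:8
I2  is:2  ro:3  ex:4  wr:5
I3  is:6  ro:7  ex:8  wr:9  — struct: A0 busy until I2 writes@5
I4  is:9  ro:10  ex:15  wr:16  — struct: M0 busy until I1 writes@8
I5  is:10  ro:11  ex:12  wr:13
I6  is:17  ro:18  ex:23  wr:24  — struct: M0 busy until I4 writes@16

I6 = (17, 18, 23, 24)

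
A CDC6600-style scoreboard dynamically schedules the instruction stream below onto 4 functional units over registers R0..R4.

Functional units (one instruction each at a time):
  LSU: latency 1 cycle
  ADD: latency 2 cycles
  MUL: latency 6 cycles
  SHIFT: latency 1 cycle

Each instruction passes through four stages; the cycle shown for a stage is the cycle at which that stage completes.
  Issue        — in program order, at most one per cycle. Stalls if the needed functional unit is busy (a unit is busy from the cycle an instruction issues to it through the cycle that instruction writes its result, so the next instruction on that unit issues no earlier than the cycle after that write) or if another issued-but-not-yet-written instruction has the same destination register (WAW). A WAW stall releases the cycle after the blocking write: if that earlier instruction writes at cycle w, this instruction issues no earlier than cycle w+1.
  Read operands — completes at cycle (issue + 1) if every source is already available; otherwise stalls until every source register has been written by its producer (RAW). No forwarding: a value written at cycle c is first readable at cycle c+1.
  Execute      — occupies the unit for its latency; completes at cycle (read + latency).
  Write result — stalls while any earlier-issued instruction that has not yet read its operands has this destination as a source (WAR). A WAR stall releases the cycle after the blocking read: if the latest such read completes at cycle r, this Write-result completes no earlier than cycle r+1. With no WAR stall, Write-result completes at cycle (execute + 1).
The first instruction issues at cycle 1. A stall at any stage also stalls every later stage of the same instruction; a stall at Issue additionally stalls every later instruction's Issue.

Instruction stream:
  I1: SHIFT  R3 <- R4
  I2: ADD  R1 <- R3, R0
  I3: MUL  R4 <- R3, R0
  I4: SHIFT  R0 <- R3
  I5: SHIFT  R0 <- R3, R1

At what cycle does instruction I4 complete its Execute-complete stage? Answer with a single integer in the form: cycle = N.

cycle = 7

I1 -> (1, 2, 3, 4)
I2 -> (2, 5, 7, 8)  // RAW R3: wait I1 write@4
I3 -> (3, 5, 11, 12)  // RAW R3: wait I1 write@4
I4 -> (5, 6, 7, 8)  // struct: SHIFT busy until I1 writes@4
I5 -> (9, 10, 11, 12)  // struct: SHIFT busy until I4 writes@8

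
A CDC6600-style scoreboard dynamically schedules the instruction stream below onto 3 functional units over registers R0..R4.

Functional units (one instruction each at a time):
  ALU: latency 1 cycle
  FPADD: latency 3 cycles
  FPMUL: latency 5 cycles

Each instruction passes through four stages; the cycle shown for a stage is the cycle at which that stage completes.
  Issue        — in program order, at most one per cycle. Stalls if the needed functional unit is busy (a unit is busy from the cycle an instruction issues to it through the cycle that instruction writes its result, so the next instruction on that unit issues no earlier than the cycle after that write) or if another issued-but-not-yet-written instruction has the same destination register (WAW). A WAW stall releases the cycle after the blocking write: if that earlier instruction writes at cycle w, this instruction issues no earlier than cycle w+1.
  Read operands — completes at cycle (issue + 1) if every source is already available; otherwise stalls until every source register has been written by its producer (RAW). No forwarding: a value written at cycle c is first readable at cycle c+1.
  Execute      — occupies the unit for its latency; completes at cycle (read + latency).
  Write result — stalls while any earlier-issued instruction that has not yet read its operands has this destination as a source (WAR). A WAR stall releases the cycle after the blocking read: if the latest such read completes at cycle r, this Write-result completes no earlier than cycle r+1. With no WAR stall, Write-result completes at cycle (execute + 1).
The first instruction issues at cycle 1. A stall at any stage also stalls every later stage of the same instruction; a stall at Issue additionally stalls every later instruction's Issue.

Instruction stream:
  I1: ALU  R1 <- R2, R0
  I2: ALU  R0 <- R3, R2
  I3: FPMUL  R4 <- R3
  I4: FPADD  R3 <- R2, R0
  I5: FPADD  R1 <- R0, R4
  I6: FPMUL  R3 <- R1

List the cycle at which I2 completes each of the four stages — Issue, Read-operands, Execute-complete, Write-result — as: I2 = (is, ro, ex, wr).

[I1] 1/2/3/4
[I2] 5/6/7/8  (struct: ALU busy until I1 writes@4)
[I3] 6/7/12/13
[I4] 7/9/12/13  (RAW R0: wait I2 write@8)
[I5] 14/15/18/19  (struct: FPADD busy until I4 writes@13)
[I6] 15/20/25/26  (RAW R1: wait I5 write@19)

I2 = (5, 6, 7, 8)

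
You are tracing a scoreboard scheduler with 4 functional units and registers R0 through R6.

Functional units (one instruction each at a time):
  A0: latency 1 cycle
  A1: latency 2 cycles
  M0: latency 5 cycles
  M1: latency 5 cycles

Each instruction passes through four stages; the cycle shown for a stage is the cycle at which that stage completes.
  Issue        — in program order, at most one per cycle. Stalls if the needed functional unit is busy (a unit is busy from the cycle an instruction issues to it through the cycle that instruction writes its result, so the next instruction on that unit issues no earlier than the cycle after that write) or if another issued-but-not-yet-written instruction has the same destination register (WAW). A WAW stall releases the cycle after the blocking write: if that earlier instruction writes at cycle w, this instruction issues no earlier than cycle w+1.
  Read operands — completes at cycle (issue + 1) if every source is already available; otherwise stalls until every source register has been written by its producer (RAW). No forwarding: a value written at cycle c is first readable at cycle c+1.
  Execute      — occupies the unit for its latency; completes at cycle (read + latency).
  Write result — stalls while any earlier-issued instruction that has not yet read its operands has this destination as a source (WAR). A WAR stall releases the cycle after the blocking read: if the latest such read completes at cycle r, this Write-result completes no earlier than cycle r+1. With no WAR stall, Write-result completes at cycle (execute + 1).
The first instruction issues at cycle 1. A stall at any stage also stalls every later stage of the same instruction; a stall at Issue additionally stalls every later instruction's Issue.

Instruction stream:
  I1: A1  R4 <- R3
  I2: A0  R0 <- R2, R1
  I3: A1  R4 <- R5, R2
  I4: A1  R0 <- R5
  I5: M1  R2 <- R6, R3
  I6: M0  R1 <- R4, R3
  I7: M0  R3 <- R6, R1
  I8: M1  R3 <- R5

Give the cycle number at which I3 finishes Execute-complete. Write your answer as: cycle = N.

cycle = 9

1) issue 1, read 2, done 4, write 5
2) issue 2, read 3, done 4, write 5
3) issue 6, read 7, done 9, write 10  <struct: A1 busy until I1 writes@5>
4) issue 11, read 12, done 14, write 15  <struct: A1 busy until I3 writes@10>
5) issue 12, read 13, done 18, write 19
6) issue 13, read 14, done 19, write 20
7) issue 21, read 22, done 27, write 28  <struct: M0 busy until I6 writes@20>
8) issue 29, read 30, done 35, write 36  <WAW R3: wait I7 write@28>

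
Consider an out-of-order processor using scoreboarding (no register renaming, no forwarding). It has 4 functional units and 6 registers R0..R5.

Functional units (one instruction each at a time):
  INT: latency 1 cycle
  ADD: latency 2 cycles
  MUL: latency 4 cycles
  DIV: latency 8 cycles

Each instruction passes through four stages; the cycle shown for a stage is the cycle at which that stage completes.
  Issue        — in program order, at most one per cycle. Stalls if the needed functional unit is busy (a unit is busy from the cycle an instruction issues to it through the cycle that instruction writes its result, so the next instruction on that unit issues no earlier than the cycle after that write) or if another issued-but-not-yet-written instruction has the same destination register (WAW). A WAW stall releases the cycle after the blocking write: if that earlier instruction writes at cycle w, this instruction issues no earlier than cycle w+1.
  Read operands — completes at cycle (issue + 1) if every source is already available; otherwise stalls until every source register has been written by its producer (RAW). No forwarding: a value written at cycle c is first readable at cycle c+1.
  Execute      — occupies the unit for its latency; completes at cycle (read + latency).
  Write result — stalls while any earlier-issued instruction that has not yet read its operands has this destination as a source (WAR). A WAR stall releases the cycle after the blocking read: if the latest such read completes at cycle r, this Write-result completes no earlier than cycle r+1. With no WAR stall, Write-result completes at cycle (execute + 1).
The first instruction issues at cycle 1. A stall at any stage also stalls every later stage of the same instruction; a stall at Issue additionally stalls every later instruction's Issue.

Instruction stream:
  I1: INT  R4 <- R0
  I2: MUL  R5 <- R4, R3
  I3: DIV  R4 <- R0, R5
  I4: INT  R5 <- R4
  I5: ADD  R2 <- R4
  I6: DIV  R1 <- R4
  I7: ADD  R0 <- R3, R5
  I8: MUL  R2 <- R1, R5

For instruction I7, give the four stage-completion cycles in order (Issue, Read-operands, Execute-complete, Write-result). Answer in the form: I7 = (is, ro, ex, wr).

I7 = (25, 26, 28, 29)

I1  is:1  ro:2  ex:3  wr:4
I2  is:2  ro:5  ex:9  wr:10  — RAW R4: wait I1 write@4
I3  is:5  ro:11  ex:19  wr:20  — WAW R4: wait I1 write@4, RAW R5: wait I2 write@10
I4  is:11  ro:21  ex:22  wr:23  — WAW R5: wait I2 write@10, RAW R4: wait I3 write@20
I5  is:12  ro:21  ex:23  wr:24  — RAW R4: wait I3 write@20
I6  is:21  ro:22  ex:30  wr:31  — struct: DIV busy until I3 writes@20
I7  is:25  ro:26  ex:28  wr:29  — struct: ADD busy until I5 writes@24
I8  is:26  ro:32  ex:36  wr:37  — RAW R1: wait I6 write@31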